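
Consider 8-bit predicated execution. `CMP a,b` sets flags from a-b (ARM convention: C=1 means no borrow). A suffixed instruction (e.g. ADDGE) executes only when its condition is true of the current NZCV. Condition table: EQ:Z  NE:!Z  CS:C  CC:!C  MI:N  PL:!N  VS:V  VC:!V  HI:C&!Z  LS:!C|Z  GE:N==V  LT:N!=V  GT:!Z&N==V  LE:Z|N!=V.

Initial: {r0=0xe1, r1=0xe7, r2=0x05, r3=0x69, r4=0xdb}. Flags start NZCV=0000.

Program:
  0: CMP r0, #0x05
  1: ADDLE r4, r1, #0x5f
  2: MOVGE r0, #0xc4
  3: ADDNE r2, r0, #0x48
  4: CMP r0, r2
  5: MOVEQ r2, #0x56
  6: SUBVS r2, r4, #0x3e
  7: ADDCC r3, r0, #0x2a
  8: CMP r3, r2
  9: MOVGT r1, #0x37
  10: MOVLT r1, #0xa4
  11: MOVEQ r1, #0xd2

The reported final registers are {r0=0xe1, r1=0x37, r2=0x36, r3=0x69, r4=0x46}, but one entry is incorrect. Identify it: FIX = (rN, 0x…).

FIX = (r2, 0x29)

[0] flags=1010 → (cmp)
[1] flags=1010 LE?T → r4=0x46
[2] flags=1010 GE?F → skip
[3] flags=1010 NE?T → r2=0x29
[4] flags=1010 → (cmp)
[5] flags=1010 EQ?F → skip
[6] flags=1010 VS?F → skip
[7] flags=1010 CC?F → skip
[8] flags=0010 → (cmp)
[9] flags=0010 GT?T → r1=0x37
[10] flags=0010 LT?F → skip
[11] flags=0010 EQ?F → skip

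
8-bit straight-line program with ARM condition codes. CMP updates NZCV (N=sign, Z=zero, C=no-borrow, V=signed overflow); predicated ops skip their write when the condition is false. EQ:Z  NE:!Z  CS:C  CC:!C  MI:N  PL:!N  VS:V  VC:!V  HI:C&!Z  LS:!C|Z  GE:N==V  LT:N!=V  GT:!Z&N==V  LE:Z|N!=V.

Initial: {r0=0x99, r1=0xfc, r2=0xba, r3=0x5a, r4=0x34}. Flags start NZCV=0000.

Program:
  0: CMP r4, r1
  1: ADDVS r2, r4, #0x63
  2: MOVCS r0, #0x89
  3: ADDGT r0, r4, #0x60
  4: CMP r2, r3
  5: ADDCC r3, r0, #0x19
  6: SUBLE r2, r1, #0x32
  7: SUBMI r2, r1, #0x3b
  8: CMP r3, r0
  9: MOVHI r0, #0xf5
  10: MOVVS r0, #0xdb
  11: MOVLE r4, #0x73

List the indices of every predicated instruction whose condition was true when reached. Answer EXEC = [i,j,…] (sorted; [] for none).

EXEC = [3,6,10]

0: ✓ CMP  NZCV=0000
1: · ADDVS
2: · MOVCS
3: ✓ ADDGT  r0←0x94
4: ✓ CMP  NZCV=0011
5: · ADDCC
6: ✓ SUBLE  r2←0xca
7: · SUBMI
8: ✓ CMP  NZCV=1001
9: · MOVHI
10: ✓ MOVVS  r0←0xdb
11: · MOVLE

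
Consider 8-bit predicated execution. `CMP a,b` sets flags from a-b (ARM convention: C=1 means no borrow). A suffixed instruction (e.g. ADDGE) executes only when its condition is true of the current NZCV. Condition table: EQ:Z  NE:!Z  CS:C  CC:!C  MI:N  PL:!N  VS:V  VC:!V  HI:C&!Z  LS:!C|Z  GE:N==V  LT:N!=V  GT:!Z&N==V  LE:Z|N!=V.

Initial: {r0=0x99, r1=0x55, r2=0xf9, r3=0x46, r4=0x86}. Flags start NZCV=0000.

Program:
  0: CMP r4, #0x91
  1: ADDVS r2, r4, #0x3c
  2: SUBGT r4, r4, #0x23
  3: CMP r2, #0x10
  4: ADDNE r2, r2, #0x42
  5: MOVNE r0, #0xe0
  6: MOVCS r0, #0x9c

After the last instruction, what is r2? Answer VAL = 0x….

VAL = 0x3b

[0] flags=1000 → (cmp)
[1] flags=1000 VS?F → skip
[2] flags=1000 GT?F → skip
[3] flags=1010 → (cmp)
[4] flags=1010 NE?T → r2=0x3b
[5] flags=1010 NE?T → r0=0xe0
[6] flags=1010 CS?T → r0=0x9c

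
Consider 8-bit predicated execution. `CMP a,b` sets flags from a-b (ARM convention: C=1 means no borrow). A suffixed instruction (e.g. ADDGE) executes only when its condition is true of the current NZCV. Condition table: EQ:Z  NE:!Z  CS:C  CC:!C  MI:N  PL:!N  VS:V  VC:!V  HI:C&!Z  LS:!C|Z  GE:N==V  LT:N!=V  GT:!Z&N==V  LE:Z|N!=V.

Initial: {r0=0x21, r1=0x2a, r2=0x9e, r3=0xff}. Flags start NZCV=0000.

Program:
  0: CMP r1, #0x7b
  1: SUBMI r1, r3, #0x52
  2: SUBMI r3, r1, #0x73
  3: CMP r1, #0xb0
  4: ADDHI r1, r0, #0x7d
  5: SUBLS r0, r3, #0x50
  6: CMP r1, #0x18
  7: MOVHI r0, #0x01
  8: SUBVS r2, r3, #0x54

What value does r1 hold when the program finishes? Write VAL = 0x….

VAL = 0xad

[0] flags=1000 → (cmp)
[1] flags=1000 MI?T → r1=0xad
[2] flags=1000 MI?T → r3=0x3a
[3] flags=1000 → (cmp)
[4] flags=1000 HI?F → skip
[5] flags=1000 LS?T → r0=0xea
[6] flags=1010 → (cmp)
[7] flags=1010 HI?T → r0=0x01
[8] flags=1010 VS?F → skip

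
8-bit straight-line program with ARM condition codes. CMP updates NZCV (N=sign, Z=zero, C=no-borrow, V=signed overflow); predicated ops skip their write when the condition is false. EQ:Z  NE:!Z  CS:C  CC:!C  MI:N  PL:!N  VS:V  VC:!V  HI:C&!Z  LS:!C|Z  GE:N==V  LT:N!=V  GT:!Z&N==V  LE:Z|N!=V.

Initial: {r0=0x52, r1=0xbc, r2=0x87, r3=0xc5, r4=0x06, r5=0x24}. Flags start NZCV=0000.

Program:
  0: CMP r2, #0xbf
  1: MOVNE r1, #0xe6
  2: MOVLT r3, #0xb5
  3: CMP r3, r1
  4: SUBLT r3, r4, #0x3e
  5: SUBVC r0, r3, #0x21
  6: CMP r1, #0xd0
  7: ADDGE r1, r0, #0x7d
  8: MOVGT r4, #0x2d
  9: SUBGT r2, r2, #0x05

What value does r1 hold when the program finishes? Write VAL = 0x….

VAL = 0x24

[0] flags=1000 → (cmp)
[1] flags=1000 NE?T → r1=0xe6
[2] flags=1000 LT?T → r3=0xb5
[3] flags=1000 → (cmp)
[4] flags=1000 LT?T → r3=0xc8
[5] flags=1000 VC?T → r0=0xa7
[6] flags=0010 → (cmp)
[7] flags=0010 GE?T → r1=0x24
[8] flags=0010 GT?T → r4=0x2d
[9] flags=0010 GT?T → r2=0x82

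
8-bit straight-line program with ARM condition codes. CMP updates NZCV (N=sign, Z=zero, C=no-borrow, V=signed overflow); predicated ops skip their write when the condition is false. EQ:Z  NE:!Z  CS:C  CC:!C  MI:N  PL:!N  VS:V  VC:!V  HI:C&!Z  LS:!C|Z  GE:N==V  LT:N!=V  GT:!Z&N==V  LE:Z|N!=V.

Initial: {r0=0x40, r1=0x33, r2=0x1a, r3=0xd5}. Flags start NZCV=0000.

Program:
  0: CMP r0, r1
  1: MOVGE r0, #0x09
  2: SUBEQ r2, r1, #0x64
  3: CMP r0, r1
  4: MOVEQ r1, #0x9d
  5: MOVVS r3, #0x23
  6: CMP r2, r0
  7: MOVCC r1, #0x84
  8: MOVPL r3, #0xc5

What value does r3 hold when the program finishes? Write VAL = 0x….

0: ✓ CMP  NZCV=0010
1: ✓ MOVGE  r0←0x09
2: · SUBEQ
3: ✓ CMP  NZCV=1000
4: · MOVEQ
5: · MOVVS
6: ✓ CMP  NZCV=0010
7: · MOVCC
8: ✓ MOVPL  r3←0xc5

VAL = 0xc5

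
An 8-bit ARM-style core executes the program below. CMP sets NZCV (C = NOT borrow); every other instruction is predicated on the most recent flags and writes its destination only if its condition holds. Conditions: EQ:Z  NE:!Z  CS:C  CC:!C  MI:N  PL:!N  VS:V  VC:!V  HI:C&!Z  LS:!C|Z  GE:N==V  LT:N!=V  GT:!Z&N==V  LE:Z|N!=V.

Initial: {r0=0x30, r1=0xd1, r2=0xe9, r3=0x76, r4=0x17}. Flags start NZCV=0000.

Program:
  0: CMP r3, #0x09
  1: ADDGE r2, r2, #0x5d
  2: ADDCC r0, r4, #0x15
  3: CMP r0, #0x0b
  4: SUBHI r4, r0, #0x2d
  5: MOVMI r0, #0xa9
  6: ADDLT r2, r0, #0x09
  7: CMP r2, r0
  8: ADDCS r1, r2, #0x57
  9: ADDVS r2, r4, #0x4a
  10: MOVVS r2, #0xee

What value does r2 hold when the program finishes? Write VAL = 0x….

VAL = 0x46

0: ✓ CMP  NZCV=0010
1: ✓ ADDGE  r2←0x46
2: · ADDCC
3: ✓ CMP  NZCV=0010
4: ✓ SUBHI  r4←0x03
5: · MOVMI
6: · ADDLT
7: ✓ CMP  NZCV=0010
8: ✓ ADDCS  r1←0x9d
9: · ADDVS
10: · MOVVS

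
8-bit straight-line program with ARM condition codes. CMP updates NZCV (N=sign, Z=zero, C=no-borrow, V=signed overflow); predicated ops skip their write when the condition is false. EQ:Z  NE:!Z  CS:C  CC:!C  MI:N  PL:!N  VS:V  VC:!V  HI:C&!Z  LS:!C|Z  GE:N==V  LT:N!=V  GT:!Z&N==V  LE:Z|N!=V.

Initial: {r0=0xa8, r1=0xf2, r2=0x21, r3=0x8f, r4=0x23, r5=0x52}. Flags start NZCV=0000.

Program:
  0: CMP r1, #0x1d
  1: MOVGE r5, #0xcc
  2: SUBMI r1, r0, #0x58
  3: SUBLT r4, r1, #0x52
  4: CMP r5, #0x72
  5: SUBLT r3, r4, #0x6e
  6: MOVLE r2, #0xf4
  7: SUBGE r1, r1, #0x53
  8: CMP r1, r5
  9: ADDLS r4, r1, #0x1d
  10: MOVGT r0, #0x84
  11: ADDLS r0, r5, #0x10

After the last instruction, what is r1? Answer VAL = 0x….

[0] flags=1010 → (cmp)
[1] flags=1010 GE?F → skip
[2] flags=1010 MI?T → r1=0x50
[3] flags=1010 LT?T → r4=0xfe
[4] flags=1000 → (cmp)
[5] flags=1000 LT?T → r3=0x90
[6] flags=1000 LE?T → r2=0xf4
[7] flags=1000 GE?F → skip
[8] flags=1000 → (cmp)
[9] flags=1000 LS?T → r4=0x6d
[10] flags=1000 GT?F → skip
[11] flags=1000 LS?T → r0=0x62

VAL = 0x50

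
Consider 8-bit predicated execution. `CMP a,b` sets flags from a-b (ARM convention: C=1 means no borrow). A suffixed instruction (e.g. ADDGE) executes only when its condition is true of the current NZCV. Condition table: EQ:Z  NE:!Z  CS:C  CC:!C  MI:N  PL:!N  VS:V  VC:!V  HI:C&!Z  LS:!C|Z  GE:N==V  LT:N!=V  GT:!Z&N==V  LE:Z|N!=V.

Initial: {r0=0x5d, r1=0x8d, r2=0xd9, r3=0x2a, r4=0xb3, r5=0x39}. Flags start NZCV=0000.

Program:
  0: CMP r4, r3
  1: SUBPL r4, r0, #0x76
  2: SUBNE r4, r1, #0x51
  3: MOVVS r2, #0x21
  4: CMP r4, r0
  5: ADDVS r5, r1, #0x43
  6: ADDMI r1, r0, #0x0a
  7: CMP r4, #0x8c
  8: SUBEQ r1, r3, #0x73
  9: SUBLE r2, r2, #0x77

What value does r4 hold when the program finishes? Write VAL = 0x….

0: ✓ CMP  NZCV=1010
1: · SUBPL
2: ✓ SUBNE  r4←0x3c
3: · MOVVS
4: ✓ CMP  NZCV=1000
5: · ADDVS
6: ✓ ADDMI  r1←0x67
7: ✓ CMP  NZCV=1001
8: · SUBEQ
9: · SUBLE

VAL = 0x3c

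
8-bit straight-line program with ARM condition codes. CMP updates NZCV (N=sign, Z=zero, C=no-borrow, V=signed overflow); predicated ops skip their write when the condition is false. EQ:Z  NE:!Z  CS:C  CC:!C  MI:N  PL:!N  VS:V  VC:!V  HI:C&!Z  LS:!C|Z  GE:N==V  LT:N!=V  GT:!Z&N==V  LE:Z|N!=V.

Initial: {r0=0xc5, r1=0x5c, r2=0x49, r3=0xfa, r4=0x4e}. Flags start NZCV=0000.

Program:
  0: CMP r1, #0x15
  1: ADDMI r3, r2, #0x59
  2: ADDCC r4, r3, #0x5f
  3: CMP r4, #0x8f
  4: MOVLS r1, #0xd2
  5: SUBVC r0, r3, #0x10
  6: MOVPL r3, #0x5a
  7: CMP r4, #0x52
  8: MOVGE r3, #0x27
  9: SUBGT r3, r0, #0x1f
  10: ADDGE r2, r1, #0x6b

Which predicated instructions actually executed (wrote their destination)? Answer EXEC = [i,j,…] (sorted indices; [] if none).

0: ✓ CMP  NZCV=0010
1: · ADDMI
2: · ADDCC
3: ✓ CMP  NZCV=1001
4: ✓ MOVLS  r1←0xd2
5: · SUBVC
6: · MOVPL
7: ✓ CMP  NZCV=1000
8: · MOVGE
9: · SUBGT
10: · ADDGE

EXEC = [4]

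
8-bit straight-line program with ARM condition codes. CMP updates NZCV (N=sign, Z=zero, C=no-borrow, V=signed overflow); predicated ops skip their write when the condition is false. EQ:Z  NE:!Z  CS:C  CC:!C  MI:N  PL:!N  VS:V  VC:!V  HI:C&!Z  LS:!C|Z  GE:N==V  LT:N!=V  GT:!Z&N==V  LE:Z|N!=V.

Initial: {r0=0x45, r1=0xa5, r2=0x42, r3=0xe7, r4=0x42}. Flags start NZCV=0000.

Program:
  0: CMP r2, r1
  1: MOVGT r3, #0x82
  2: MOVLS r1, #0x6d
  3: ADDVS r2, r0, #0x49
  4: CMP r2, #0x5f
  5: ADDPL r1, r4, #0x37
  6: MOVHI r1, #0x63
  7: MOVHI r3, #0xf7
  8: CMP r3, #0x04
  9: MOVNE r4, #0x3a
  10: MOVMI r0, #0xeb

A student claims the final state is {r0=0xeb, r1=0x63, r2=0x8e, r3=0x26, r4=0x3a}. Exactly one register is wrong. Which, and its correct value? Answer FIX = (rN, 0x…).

FIX = (r3, 0xf7)

0: ✓ CMP  NZCV=1001
1: ✓ MOVGT  r3←0x82
2: ✓ MOVLS  r1←0x6d
3: ✓ ADDVS  r2←0x8e
4: ✓ CMP  NZCV=0011
5: ✓ ADDPL  r1←0x79
6: ✓ MOVHI  r1←0x63
7: ✓ MOVHI  r3←0xf7
8: ✓ CMP  NZCV=1010
9: ✓ MOVNE  r4←0x3a
10: ✓ MOVMI  r0←0xeb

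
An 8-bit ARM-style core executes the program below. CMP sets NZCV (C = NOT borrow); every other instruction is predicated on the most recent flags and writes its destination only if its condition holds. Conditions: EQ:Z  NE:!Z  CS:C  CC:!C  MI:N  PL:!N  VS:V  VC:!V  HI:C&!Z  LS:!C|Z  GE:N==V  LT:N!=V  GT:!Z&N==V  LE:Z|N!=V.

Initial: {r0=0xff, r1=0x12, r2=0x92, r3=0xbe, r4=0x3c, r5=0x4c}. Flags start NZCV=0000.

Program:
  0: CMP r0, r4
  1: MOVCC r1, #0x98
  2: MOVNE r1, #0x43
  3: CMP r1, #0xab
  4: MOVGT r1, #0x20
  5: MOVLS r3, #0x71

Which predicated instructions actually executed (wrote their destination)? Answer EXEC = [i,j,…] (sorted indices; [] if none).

0: ✓ CMP  NZCV=1010
1: · MOVCC
2: ✓ MOVNE  r1←0x43
3: ✓ CMP  NZCV=1001
4: ✓ MOVGT  r1←0x20
5: ✓ MOVLS  r3←0x71

EXEC = [2,4,5]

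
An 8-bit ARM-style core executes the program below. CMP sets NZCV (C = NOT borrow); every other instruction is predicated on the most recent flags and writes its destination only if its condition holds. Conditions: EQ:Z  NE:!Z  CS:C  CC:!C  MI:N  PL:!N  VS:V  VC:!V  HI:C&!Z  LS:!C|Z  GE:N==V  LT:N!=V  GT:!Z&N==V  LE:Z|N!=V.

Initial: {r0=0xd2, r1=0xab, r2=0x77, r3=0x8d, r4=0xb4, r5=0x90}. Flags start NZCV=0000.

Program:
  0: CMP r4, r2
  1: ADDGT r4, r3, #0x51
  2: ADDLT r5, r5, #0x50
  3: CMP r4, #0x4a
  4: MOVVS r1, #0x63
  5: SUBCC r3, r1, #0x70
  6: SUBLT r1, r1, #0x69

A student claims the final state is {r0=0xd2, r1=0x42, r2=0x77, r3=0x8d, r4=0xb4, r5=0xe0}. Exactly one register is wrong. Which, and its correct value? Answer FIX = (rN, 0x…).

FIX = (r1, 0xfa)

0: ✓ CMP  NZCV=0011
1: · ADDGT
2: ✓ ADDLT  r5←0xe0
3: ✓ CMP  NZCV=0011
4: ✓ MOVVS  r1←0x63
5: · SUBCC
6: ✓ SUBLT  r1←0xfa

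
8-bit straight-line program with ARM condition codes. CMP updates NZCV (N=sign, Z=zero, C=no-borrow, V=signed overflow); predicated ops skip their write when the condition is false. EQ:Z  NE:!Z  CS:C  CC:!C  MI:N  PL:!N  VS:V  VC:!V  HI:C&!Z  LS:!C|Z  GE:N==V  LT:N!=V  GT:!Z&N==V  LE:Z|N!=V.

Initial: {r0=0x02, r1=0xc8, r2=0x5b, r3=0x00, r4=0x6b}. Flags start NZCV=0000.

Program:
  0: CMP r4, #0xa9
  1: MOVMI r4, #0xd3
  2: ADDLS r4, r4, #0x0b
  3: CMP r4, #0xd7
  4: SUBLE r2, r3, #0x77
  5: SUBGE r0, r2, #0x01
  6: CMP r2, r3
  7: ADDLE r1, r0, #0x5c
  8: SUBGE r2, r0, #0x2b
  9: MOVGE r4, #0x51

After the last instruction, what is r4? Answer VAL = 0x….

VAL = 0x51

0: ✓ CMP  NZCV=1001
1: ✓ MOVMI  r4←0xd3
2: ✓ ADDLS  r4←0xde
3: ✓ CMP  NZCV=0010
4: · SUBLE
5: ✓ SUBGE  r0←0x5a
6: ✓ CMP  NZCV=0010
7: · ADDLE
8: ✓ SUBGE  r2←0x2f
9: ✓ MOVGE  r4←0x51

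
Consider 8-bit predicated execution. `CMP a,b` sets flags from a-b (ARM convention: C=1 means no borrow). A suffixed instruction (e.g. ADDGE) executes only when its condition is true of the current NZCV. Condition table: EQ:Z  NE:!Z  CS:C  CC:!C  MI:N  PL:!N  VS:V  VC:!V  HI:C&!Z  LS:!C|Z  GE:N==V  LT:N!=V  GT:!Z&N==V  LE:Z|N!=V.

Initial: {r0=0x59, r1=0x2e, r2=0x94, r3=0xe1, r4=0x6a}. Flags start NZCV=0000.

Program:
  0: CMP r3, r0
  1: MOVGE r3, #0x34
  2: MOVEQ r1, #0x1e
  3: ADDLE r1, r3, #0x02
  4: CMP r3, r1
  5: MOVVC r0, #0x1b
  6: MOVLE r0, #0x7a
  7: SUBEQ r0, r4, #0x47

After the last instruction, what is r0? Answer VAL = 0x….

0: ✓ CMP  NZCV=1010
1: · MOVGE
2: · MOVEQ
3: ✓ ADDLE  r1←0xe3
4: ✓ CMP  NZCV=1000
5: ✓ MOVVC  r0←0x1b
6: ✓ MOVLE  r0←0x7a
7: · SUBEQ

VAL = 0x7a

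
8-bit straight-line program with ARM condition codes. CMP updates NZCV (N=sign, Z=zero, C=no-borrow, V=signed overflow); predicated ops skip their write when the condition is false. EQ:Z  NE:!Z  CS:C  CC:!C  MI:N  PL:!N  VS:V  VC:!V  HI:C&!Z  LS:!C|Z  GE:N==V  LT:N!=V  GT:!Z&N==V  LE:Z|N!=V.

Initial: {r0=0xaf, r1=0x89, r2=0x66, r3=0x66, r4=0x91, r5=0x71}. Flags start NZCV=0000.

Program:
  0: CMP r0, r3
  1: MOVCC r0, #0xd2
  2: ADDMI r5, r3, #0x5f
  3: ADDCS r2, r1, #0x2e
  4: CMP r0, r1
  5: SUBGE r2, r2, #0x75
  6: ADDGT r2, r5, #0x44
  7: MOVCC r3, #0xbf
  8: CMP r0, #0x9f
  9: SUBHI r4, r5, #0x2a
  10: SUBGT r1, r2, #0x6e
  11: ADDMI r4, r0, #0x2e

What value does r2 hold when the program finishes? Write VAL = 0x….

VAL = 0xb5

[0] flags=0011 → (cmp)
[1] flags=0011 CC?F → skip
[2] flags=0011 MI?F → skip
[3] flags=0011 CS?T → r2=0xb7
[4] flags=0010 → (cmp)
[5] flags=0010 GE?T → r2=0x42
[6] flags=0010 GT?T → r2=0xb5
[7] flags=0010 CC?F → skip
[8] flags=0010 → (cmp)
[9] flags=0010 HI?T → r4=0x47
[10] flags=0010 GT?T → r1=0x47
[11] flags=0010 MI?F → skip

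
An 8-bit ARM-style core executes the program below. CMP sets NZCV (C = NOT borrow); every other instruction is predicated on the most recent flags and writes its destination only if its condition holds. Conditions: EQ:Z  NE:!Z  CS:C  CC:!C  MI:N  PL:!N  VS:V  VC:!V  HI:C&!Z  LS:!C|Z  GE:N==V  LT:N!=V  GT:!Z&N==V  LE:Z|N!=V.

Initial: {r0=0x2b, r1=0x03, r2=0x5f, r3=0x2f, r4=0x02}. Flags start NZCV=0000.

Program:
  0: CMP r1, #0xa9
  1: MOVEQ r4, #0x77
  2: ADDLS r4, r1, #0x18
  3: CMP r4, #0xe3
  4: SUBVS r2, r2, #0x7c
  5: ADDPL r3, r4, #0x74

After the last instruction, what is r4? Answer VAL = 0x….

VAL = 0x1b

[0] flags=0000 → (cmp)
[1] flags=0000 EQ?F → skip
[2] flags=0000 LS?T → r4=0x1b
[3] flags=0000 → (cmp)
[4] flags=0000 VS?F → skip
[5] flags=0000 PL?T → r3=0x8f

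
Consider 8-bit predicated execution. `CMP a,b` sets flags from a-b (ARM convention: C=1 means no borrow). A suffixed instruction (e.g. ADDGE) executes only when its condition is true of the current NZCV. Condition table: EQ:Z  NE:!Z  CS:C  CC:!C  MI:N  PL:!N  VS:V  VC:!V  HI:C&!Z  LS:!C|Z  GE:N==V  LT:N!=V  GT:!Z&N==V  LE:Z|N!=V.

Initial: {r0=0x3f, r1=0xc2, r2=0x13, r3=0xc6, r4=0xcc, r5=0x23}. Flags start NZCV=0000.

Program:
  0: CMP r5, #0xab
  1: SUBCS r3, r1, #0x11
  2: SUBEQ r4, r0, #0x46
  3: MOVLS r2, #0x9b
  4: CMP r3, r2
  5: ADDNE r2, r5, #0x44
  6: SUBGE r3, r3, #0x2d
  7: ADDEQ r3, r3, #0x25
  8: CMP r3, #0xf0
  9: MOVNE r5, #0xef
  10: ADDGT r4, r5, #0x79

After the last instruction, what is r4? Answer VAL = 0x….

[0] flags=0000 → (cmp)
[1] flags=0000 CS?F → skip
[2] flags=0000 EQ?F → skip
[3] flags=0000 LS?T → r2=0x9b
[4] flags=0010 → (cmp)
[5] flags=0010 NE?T → r2=0x67
[6] flags=0010 GE?T → r3=0x99
[7] flags=0010 EQ?F → skip
[8] flags=1000 → (cmp)
[9] flags=1000 NE?T → r5=0xef
[10] flags=1000 GT?F → skip

VAL = 0xcc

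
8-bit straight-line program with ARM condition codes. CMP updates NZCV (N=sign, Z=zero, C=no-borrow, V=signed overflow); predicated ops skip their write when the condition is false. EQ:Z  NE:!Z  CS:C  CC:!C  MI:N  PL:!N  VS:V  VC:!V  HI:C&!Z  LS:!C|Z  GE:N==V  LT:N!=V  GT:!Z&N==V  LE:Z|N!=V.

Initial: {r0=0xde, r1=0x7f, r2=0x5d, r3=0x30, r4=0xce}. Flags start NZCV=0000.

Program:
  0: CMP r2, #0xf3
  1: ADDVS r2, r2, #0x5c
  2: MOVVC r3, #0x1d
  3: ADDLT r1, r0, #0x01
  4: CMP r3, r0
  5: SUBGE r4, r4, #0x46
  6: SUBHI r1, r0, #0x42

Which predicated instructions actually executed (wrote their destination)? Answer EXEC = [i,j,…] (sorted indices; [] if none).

0: ✓ CMP  NZCV=0000
1: · ADDVS
2: ✓ MOVVC  r3←0x1d
3: · ADDLT
4: ✓ CMP  NZCV=0000
5: ✓ SUBGE  r4←0x88
6: · SUBHI

EXEC = [2,5]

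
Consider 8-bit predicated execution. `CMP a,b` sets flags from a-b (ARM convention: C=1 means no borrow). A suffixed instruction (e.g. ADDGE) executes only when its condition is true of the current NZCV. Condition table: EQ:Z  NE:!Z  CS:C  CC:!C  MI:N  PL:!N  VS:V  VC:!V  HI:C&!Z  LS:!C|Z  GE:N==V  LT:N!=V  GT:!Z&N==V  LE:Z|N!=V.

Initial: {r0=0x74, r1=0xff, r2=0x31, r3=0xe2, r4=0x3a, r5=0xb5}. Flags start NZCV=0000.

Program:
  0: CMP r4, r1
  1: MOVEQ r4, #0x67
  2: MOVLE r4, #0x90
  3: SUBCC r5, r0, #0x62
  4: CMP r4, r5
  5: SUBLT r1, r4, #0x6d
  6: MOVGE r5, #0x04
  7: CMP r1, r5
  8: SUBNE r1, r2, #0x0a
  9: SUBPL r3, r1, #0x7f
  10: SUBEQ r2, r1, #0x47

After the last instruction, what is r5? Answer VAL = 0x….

VAL = 0x04

0: ✓ CMP  NZCV=0000
1: · MOVEQ
2: · MOVLE
3: ✓ SUBCC  r5←0x12
4: ✓ CMP  NZCV=0010
5: · SUBLT
6: ✓ MOVGE  r5←0x04
7: ✓ CMP  NZCV=1010
8: ✓ SUBNE  r1←0x27
9: · SUBPL
10: · SUBEQ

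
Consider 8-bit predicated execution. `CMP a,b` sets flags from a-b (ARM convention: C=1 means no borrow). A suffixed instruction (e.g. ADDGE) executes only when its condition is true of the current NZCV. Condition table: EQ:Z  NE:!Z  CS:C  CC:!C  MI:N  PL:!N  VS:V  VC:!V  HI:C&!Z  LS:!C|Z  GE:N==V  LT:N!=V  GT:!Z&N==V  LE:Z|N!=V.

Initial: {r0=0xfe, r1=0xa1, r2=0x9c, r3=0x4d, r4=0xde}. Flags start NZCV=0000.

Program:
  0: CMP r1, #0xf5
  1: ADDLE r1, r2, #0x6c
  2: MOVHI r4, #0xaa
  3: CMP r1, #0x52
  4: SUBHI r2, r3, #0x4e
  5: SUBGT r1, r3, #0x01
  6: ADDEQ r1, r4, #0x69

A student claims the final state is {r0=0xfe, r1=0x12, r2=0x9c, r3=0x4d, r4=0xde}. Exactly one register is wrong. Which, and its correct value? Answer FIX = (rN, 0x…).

FIX = (r1, 0x08)

[0] flags=1000 → (cmp)
[1] flags=1000 LE?T → r1=0x08
[2] flags=1000 HI?F → skip
[3] flags=1000 → (cmp)
[4] flags=1000 HI?F → skip
[5] flags=1000 GT?F → skip
[6] flags=1000 EQ?F → skip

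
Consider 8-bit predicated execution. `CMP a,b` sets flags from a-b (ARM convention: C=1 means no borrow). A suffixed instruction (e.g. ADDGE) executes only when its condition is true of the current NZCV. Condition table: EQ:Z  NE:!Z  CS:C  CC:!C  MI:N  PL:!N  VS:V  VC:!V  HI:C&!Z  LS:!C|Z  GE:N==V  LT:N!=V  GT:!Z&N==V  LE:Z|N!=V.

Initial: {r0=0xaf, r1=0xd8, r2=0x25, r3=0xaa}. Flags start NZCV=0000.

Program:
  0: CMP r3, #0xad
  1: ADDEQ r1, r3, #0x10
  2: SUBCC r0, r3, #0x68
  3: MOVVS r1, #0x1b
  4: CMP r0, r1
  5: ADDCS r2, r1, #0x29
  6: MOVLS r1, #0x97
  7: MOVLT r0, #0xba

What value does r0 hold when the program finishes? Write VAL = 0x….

[0] flags=1000 → (cmp)
[1] flags=1000 EQ?F → skip
[2] flags=1000 CC?T → r0=0x42
[3] flags=1000 VS?F → skip
[4] flags=0000 → (cmp)
[5] flags=0000 CS?F → skip
[6] flags=0000 LS?T → r1=0x97
[7] flags=0000 LT?F → skip

VAL = 0x42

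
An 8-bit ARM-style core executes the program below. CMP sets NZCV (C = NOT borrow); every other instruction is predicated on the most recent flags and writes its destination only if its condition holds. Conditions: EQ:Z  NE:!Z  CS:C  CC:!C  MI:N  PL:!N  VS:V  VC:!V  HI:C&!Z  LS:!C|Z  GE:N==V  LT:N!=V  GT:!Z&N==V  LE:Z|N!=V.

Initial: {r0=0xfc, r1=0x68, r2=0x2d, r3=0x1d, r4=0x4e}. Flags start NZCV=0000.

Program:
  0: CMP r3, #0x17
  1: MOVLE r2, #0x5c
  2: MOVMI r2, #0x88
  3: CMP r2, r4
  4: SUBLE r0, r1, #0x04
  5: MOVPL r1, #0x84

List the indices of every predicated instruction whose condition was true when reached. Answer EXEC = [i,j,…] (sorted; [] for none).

[0] flags=0010 → (cmp)
[1] flags=0010 LE?F → skip
[2] flags=0010 MI?F → skip
[3] flags=1000 → (cmp)
[4] flags=1000 LE?T → r0=0x64
[5] flags=1000 PL?F → skip

EXEC = [4]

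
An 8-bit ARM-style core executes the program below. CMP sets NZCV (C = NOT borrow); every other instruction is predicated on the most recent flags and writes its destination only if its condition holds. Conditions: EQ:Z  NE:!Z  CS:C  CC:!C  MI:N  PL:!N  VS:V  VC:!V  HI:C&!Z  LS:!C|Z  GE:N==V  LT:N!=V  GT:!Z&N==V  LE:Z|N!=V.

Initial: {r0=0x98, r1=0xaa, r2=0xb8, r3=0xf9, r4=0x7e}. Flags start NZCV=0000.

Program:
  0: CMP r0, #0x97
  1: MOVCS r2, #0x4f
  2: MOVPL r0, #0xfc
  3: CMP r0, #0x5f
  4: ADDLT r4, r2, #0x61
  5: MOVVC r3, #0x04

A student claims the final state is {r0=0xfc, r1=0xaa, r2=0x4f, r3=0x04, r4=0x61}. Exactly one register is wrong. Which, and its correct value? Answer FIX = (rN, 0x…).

0: ✓ CMP  NZCV=0010
1: ✓ MOVCS  r2←0x4f
2: ✓ MOVPL  r0←0xfc
3: ✓ CMP  NZCV=1010
4: ✓ ADDLT  r4←0xb0
5: ✓ MOVVC  r3←0x04

FIX = (r4, 0xb0)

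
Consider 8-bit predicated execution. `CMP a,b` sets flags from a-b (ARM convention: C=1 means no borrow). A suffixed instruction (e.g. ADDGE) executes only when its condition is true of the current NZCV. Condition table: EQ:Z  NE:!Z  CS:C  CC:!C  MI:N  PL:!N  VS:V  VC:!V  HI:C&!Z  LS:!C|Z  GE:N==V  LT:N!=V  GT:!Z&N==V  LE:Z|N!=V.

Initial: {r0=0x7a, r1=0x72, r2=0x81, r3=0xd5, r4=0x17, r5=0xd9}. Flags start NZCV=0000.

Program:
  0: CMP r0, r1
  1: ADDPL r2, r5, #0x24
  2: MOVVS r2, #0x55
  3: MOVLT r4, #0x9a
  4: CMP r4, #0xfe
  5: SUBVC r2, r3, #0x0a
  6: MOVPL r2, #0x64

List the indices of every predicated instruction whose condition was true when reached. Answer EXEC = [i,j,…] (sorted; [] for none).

EXEC = [1,5,6]

0: ✓ CMP  NZCV=0010
1: ✓ ADDPL  r2←0xfd
2: · MOVVS
3: · MOVLT
4: ✓ CMP  NZCV=0000
5: ✓ SUBVC  r2←0xcb
6: ✓ MOVPL  r2←0x64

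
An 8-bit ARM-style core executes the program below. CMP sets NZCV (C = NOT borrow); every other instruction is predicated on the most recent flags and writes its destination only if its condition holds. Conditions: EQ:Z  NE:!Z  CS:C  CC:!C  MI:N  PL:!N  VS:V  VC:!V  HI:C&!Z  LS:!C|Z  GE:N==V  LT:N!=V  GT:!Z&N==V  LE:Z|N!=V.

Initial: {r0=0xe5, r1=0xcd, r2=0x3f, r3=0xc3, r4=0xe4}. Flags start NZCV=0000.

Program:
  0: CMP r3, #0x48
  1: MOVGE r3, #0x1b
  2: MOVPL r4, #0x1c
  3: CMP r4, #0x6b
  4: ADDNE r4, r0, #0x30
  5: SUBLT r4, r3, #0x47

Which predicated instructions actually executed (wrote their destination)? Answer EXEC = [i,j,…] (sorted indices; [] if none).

EXEC = [2,4,5]

0: ✓ CMP  NZCV=0011
1: · MOVGE
2: ✓ MOVPL  r4←0x1c
3: ✓ CMP  NZCV=1000
4: ✓ ADDNE  r4←0x15
5: ✓ SUBLT  r4←0x7c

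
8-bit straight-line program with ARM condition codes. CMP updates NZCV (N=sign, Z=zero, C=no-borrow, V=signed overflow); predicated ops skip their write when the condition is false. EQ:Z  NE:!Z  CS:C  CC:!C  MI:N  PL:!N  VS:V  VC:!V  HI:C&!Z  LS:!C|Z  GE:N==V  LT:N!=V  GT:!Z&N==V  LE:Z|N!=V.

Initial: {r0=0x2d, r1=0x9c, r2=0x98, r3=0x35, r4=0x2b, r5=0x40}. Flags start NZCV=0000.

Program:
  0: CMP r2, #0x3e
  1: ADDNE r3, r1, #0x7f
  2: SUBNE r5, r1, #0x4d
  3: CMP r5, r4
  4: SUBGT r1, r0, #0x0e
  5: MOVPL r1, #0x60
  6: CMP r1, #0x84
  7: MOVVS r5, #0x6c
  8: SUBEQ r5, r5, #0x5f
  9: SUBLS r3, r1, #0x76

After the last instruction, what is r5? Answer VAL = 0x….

VAL = 0x6c

[0] flags=0011 → (cmp)
[1] flags=0011 NE?T → r3=0x1b
[2] flags=0011 NE?T → r5=0x4f
[3] flags=0010 → (cmp)
[4] flags=0010 GT?T → r1=0x1f
[5] flags=0010 PL?T → r1=0x60
[6] flags=1001 → (cmp)
[7] flags=1001 VS?T → r5=0x6c
[8] flags=1001 EQ?F → skip
[9] flags=1001 LS?T → r3=0xea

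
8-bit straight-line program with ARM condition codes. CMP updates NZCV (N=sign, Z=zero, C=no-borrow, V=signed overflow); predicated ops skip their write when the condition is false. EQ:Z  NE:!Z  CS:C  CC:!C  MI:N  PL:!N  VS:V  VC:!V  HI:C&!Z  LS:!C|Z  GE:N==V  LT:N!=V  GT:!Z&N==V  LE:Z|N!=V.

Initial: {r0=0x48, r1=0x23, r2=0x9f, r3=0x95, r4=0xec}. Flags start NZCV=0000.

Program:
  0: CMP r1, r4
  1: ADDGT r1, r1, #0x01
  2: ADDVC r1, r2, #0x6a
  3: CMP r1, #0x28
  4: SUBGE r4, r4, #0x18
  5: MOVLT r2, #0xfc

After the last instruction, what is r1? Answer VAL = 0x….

VAL = 0x09

0: ✓ CMP  NZCV=0000
1: ✓ ADDGT  r1←0x24
2: ✓ ADDVC  r1←0x09
3: ✓ CMP  NZCV=1000
4: · SUBGE
5: ✓ MOVLT  r2←0xfc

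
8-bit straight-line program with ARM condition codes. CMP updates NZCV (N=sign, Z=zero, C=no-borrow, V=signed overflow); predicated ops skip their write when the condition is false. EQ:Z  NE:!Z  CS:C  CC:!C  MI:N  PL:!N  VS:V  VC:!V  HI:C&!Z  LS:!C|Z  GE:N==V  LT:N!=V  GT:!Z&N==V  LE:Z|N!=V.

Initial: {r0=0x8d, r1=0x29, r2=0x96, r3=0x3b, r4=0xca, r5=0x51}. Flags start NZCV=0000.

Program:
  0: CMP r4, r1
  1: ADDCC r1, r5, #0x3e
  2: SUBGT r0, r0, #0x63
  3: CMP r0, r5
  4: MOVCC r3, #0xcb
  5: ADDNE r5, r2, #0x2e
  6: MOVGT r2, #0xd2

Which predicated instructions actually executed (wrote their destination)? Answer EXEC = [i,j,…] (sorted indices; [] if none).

EXEC = [5]

[0] flags=1010 → (cmp)
[1] flags=1010 CC?F → skip
[2] flags=1010 GT?F → skip
[3] flags=0011 → (cmp)
[4] flags=0011 CC?F → skip
[5] flags=0011 NE?T → r5=0xc4
[6] flags=0011 GT?F → skip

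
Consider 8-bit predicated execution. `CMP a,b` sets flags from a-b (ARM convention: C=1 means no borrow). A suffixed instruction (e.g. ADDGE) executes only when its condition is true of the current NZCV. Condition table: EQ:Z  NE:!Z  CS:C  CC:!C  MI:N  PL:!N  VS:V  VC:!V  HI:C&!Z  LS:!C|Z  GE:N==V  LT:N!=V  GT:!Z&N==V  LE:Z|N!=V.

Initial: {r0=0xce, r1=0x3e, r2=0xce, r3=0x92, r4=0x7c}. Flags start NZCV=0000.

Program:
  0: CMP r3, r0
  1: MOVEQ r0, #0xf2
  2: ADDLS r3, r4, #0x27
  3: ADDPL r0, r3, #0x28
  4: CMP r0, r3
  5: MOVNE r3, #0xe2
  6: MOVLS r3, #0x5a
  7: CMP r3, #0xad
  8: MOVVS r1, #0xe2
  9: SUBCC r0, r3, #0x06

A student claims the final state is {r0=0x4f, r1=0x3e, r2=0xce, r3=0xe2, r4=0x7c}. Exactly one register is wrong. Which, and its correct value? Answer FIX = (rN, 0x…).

[0] flags=1000 → (cmp)
[1] flags=1000 EQ?F → skip
[2] flags=1000 LS?T → r3=0xa3
[3] flags=1000 PL?F → skip
[4] flags=0010 → (cmp)
[5] flags=0010 NE?T → r3=0xe2
[6] flags=0010 LS?F → skip
[7] flags=0010 → (cmp)
[8] flags=0010 VS?F → skip
[9] flags=0010 CC?F → skip

FIX = (r0, 0xce)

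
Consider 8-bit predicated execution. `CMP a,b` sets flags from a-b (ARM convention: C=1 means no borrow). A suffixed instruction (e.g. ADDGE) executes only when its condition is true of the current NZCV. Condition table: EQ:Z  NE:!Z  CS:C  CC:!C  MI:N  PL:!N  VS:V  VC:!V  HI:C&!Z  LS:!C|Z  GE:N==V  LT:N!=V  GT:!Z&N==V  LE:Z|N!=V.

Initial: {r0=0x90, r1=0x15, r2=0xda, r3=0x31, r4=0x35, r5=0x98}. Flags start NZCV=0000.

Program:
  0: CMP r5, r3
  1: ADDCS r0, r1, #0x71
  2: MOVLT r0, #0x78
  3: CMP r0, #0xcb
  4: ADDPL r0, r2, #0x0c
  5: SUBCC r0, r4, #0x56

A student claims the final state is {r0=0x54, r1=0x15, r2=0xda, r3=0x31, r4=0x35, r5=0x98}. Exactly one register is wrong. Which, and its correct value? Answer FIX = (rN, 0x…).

FIX = (r0, 0xdf)

0: ✓ CMP  NZCV=0011
1: ✓ ADDCS  r0←0x86
2: ✓ MOVLT  r0←0x78
3: ✓ CMP  NZCV=1001
4: · ADDPL
5: ✓ SUBCC  r0←0xdf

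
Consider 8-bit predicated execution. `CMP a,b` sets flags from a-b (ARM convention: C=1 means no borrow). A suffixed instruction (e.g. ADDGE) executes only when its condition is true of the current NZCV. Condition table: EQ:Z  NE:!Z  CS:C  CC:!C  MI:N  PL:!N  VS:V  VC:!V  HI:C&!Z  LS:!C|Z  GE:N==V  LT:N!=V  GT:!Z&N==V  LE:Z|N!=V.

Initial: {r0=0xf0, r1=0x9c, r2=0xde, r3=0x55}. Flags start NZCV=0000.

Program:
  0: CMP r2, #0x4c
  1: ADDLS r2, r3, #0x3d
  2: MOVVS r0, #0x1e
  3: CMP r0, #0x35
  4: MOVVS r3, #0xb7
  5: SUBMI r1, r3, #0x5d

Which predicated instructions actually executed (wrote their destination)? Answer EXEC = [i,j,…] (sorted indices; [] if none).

EXEC = [5]

[0] flags=1010 → (cmp)
[1] flags=1010 LS?F → skip
[2] flags=1010 VS?F → skip
[3] flags=1010 → (cmp)
[4] flags=1010 VS?F → skip
[5] flags=1010 MI?T → r1=0xf8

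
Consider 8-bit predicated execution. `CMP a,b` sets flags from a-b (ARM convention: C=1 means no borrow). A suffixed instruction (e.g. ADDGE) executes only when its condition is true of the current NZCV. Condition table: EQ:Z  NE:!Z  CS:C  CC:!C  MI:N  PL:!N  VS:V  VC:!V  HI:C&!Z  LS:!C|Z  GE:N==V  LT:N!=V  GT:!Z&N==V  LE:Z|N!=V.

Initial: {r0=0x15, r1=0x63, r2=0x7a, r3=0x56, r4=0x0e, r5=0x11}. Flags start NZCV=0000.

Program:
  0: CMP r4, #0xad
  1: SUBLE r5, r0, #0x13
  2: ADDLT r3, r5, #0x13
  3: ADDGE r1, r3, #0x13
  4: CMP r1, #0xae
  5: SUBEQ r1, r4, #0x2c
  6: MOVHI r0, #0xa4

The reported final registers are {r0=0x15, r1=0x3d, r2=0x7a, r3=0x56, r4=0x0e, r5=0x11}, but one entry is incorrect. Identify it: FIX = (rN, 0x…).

[0] flags=0000 → (cmp)
[1] flags=0000 LE?F → skip
[2] flags=0000 LT?F → skip
[3] flags=0000 GE?T → r1=0x69
[4] flags=1001 → (cmp)
[5] flags=1001 EQ?F → skip
[6] flags=1001 HI?F → skip

FIX = (r1, 0x69)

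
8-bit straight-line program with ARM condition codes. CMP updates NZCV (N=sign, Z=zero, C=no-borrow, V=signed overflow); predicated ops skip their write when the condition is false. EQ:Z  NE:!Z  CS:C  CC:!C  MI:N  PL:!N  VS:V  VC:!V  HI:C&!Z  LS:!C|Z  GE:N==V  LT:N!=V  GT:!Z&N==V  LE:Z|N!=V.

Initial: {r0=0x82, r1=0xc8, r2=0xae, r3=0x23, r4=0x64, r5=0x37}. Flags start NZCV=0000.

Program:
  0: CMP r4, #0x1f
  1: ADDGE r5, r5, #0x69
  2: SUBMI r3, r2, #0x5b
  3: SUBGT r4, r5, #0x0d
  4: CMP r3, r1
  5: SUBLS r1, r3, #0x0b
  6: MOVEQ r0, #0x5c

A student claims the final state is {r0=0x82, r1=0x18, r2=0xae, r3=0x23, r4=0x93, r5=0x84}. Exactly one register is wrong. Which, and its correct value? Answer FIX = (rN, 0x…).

FIX = (r5, 0xa0)

[0] flags=0010 → (cmp)
[1] flags=0010 GE?T → r5=0xa0
[2] flags=0010 MI?F → skip
[3] flags=0010 GT?T → r4=0x93
[4] flags=0000 → (cmp)
[5] flags=0000 LS?T → r1=0x18
[6] flags=0000 EQ?F → skip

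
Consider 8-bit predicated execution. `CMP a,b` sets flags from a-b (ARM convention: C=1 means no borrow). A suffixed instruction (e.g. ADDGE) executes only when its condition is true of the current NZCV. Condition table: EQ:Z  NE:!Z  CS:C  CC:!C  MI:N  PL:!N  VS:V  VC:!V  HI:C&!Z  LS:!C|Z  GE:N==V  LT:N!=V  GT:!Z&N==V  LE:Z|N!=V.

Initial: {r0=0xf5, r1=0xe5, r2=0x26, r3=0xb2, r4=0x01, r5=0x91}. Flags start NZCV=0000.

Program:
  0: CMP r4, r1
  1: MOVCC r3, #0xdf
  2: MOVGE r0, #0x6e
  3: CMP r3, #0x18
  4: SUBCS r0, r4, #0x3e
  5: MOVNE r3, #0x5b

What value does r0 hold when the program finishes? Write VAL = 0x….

VAL = 0xc3

0: ✓ CMP  NZCV=0000
1: ✓ MOVCC  r3←0xdf
2: ✓ MOVGE  r0←0x6e
3: ✓ CMP  NZCV=1010
4: ✓ SUBCS  r0←0xc3
5: ✓ MOVNE  r3←0x5b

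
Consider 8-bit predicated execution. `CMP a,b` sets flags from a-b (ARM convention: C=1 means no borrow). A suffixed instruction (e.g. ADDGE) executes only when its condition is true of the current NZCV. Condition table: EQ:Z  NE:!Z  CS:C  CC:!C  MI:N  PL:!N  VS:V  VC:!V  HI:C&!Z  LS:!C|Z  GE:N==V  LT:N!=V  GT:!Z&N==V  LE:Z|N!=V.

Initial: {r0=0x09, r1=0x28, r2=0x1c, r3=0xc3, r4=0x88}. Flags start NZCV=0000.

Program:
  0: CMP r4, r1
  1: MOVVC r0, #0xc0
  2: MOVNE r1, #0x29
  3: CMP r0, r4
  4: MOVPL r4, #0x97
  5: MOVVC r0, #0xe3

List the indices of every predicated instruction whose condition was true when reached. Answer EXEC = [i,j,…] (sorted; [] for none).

EXEC = [2]

[0] flags=0011 → (cmp)
[1] flags=0011 VC?F → skip
[2] flags=0011 NE?T → r1=0x29
[3] flags=1001 → (cmp)
[4] flags=1001 PL?F → skip
[5] flags=1001 VC?F → skip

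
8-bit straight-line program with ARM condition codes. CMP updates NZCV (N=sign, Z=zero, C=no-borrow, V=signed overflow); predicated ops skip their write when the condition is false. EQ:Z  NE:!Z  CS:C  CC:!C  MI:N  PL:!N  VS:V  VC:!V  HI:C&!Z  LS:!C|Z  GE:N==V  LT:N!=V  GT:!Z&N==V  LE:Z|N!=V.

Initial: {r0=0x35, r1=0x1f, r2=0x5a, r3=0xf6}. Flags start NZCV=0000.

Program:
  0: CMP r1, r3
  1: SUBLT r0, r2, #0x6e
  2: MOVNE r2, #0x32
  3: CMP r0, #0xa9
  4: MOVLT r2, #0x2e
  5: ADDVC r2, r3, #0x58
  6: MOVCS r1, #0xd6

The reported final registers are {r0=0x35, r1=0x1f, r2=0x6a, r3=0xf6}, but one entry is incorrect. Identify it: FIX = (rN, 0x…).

[0] flags=0000 → (cmp)
[1] flags=0000 LT?F → skip
[2] flags=0000 NE?T → r2=0x32
[3] flags=1001 → (cmp)
[4] flags=1001 LT?F → skip
[5] flags=1001 VC?F → skip
[6] flags=1001 CS?F → skip

FIX = (r2, 0x32)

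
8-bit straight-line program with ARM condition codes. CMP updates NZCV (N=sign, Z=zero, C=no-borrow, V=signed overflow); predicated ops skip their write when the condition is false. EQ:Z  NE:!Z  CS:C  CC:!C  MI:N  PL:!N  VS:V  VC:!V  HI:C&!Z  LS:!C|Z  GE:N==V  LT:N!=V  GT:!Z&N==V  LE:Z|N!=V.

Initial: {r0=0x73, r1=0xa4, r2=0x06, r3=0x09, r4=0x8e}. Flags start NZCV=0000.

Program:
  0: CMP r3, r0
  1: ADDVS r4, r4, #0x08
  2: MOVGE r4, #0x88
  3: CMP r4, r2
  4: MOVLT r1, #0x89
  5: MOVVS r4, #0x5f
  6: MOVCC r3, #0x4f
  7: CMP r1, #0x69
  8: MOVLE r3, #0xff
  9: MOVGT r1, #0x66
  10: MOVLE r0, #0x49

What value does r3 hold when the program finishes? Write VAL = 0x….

VAL = 0xff

[0] flags=1000 → (cmp)
[1] flags=1000 VS?F → skip
[2] flags=1000 GE?F → skip
[3] flags=1010 → (cmp)
[4] flags=1010 LT?T → r1=0x89
[5] flags=1010 VS?F → skip
[6] flags=1010 CC?F → skip
[7] flags=0011 → (cmp)
[8] flags=0011 LE?T → r3=0xff
[9] flags=0011 GT?F → skip
[10] flags=0011 LE?T → r0=0x49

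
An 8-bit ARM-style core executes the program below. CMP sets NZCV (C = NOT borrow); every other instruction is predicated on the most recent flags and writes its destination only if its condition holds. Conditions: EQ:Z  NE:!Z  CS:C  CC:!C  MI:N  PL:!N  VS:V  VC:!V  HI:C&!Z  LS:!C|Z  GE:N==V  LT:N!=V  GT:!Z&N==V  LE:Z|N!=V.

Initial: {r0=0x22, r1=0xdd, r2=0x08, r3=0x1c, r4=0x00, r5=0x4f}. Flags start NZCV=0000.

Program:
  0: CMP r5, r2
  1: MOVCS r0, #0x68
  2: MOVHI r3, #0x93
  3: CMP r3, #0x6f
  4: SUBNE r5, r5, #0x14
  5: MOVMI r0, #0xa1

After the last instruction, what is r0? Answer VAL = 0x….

VAL = 0x68

0: ✓ CMP  NZCV=0010
1: ✓ MOVCS  r0←0x68
2: ✓ MOVHI  r3←0x93
3: ✓ CMP  NZCV=0011
4: ✓ SUBNE  r5←0x3b
5: · MOVMI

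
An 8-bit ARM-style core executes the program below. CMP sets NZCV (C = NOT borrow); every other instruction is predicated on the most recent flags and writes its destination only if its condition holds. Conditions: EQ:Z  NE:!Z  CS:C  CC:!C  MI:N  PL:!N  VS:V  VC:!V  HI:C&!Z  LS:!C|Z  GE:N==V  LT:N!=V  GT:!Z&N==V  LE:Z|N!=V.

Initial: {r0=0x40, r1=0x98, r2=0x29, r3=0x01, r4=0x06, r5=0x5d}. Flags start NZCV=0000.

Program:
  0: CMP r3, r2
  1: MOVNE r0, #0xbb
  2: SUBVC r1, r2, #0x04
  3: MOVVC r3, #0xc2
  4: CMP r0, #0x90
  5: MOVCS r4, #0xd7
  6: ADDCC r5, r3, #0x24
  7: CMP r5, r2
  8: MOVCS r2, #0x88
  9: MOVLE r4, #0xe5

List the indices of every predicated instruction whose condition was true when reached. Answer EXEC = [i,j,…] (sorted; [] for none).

0: ✓ CMP  NZCV=1000
1: ✓ MOVNE  r0←0xbb
2: ✓ SUBVC  r1←0x25
3: ✓ MOVVC  r3←0xc2
4: ✓ CMP  NZCV=0010
5: ✓ MOVCS  r4←0xd7
6: · ADDCC
7: ✓ CMP  NZCV=0010
8: ✓ MOVCS  r2←0x88
9: · MOVLE

EXEC = [1,2,3,5,8]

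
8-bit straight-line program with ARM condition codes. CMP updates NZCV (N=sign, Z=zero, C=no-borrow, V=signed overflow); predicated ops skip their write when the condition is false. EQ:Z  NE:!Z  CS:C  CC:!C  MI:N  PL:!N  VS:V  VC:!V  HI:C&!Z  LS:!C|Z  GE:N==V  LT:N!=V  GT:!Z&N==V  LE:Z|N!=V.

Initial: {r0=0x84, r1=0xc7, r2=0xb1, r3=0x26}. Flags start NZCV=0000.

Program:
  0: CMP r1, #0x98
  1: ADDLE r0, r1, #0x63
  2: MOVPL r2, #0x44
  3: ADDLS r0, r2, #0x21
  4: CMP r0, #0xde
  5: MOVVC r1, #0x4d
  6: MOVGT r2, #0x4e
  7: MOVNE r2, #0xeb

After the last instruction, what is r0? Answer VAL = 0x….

[0] flags=0010 → (cmp)
[1] flags=0010 LE?F → skip
[2] flags=0010 PL?T → r2=0x44
[3] flags=0010 LS?F → skip
[4] flags=1000 → (cmp)
[5] flags=1000 VC?T → r1=0x4d
[6] flags=1000 GT?F → skip
[7] flags=1000 NE?T → r2=0xeb

VAL = 0x84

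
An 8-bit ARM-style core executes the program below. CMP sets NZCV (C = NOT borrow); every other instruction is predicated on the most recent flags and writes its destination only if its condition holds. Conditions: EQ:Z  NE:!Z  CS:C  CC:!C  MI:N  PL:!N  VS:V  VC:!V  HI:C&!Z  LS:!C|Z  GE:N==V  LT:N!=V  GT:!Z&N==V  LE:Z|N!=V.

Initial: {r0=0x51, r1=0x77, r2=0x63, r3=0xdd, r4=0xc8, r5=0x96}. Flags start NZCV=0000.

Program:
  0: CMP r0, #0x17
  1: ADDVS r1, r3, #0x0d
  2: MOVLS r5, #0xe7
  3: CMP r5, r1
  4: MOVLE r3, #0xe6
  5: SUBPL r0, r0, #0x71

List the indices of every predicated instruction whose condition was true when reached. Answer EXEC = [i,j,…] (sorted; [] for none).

EXEC = [4,5]

[0] flags=0010 → (cmp)
[1] flags=0010 VS?F → skip
[2] flags=0010 LS?F → skip
[3] flags=0011 → (cmp)
[4] flags=0011 LE?T → r3=0xe6
[5] flags=0011 PL?T → r0=0xe0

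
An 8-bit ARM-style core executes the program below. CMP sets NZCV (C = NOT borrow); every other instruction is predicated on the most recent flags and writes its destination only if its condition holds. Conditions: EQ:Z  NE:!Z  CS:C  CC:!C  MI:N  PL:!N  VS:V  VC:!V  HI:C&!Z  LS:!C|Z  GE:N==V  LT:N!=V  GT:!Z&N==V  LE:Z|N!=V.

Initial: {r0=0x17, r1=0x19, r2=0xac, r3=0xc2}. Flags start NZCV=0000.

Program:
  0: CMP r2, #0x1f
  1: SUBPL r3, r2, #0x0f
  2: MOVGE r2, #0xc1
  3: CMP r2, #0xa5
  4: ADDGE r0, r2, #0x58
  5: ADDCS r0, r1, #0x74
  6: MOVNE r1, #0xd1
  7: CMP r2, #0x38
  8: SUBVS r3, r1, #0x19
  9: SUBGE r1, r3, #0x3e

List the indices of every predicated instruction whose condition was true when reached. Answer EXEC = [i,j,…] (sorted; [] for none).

0: ✓ CMP  NZCV=1010
1: · SUBPL
2: · MOVGE
3: ✓ CMP  NZCV=0010
4: ✓ ADDGE  r0←0x04
5: ✓ ADDCS  r0←0x8d
6: ✓ MOVNE  r1←0xd1
7: ✓ CMP  NZCV=0011
8: ✓ SUBVS  r3←0xb8
9: · SUBGE

EXEC = [4,5,6,8]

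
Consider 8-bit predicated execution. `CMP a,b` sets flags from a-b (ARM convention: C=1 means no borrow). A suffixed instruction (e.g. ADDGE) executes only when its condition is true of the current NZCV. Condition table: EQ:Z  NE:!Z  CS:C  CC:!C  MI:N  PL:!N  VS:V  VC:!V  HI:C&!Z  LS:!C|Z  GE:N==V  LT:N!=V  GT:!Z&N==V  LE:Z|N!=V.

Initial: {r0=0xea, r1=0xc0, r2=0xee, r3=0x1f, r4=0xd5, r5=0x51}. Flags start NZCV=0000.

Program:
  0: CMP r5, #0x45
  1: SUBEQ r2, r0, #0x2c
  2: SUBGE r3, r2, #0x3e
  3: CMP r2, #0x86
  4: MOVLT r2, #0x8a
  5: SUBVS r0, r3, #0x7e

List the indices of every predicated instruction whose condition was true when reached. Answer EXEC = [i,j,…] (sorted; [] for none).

EXEC = [2]

[0] flags=0010 → (cmp)
[1] flags=0010 EQ?F → skip
[2] flags=0010 GE?T → r3=0xb0
[3] flags=0010 → (cmp)
[4] flags=0010 LT?F → skip
[5] flags=0010 VS?F → skip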